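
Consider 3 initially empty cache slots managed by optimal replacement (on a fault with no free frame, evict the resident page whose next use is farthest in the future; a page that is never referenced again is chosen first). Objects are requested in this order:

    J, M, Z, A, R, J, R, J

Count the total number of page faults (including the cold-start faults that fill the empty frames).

5

J → miss, frames {J}
M → miss, frames {J,M}
Z → miss, frames {J,M,Z}
A → miss, evict Z, frames {J,M,A}
R → miss, evict A, frames {J,M,R}
J → hit
R → hit
J → hit
Page faults: 5.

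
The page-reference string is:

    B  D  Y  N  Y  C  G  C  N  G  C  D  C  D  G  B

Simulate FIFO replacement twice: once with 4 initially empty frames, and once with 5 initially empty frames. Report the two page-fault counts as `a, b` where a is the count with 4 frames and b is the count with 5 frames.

8, 7

4 frames: F F F F . F F . . . . F . . . F → 8 faults.
5 frames: F F F F . F F . . . . . . . . F → 7 faults.
7 < 8: adding a frame reduced faults, as is typical.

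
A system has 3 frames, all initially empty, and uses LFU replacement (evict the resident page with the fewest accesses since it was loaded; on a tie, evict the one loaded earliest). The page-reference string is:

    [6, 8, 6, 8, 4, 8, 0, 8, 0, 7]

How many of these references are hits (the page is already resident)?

5

6 → miss, frames {6}
8 → miss, frames {6,8}
6 → hit
8 → hit
4 → miss, frames {6,8,4}
8 → hit
0 → miss, evict 4, frames {6,8,0}
8 → hit
0 → hit
7 → miss, evict 6, frames {8,0,7}
Hits: 5.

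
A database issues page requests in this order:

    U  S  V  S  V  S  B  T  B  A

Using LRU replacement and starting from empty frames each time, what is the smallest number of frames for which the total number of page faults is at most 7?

f=1: 10 faults
f=2: 6 faults
f=3: 6 faults
f=4: 6 faults
f=5: 6 faults
f=6: 6 faults
Smallest f with faults ≤ 7 is 2.

2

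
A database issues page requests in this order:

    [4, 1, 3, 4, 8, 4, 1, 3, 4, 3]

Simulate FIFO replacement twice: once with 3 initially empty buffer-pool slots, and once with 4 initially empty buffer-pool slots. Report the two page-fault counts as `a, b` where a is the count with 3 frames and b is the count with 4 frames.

3 frames: F F F . F F F F . . → 7 faults.
4 frames: F F F . F . . . . . → 4 faults.
4 < 7: adding a frame reduced faults, as is typical.

7, 4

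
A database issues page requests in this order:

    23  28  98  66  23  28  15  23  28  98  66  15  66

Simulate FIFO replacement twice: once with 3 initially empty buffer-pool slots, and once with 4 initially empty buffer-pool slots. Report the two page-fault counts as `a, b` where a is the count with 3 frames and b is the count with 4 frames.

3 frames: F F F F F F F . . F F . . → 9 faults.
4 frames: F F F F . . F F F F F F . → 10 faults.
10 > 9: adding a frame increased faults — Belady's anomaly.

9, 10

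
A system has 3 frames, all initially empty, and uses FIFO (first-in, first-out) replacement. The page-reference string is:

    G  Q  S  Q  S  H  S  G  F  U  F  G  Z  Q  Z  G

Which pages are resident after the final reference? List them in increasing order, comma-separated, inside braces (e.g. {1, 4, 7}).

{G, Q, Z}

G → fault, frames {G}
Q → fault, frames {G,Q}
S → fault, frames {G,Q,S}
Q → hit
S → hit
H → fault, evict G, frames {Q,S,H}
S → hit
G → fault, evict Q, frames {S,H,G}
F → fault, evict S, frames {H,G,F}
U → fault, evict H, frames {G,F,U}
F → hit
G → hit
Z → fault, evict G, frames {F,U,Z}
Q → fault, evict F, frames {U,Z,Q}
Z → hit
G → fault, evict U, frames {Z,Q,G}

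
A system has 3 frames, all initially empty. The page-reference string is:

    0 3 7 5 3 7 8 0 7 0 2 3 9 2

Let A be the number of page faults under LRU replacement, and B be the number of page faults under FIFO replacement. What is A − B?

Under LRU: F F F F . . F F . . F F F . → 9 faults.
Under FIFO: F F F F . . F F F . F F F . → 10 faults.
A − B = 9 − 10 = -1.

-1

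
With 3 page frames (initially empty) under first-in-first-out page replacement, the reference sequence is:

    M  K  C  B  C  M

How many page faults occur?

M: miss, frames {M}
K: miss, frames {M,K}
C: miss, frames {M,K,C}
B: miss, evict M, frames {K,C,B}
C: hit
M: miss, evict K, frames {C,B,M}
Page faults: 5.

5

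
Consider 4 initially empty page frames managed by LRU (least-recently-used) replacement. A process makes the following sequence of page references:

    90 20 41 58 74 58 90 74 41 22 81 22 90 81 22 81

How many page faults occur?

9

90 -> miss, frames [90]
20 -> miss, frames [90, 20]
41 -> miss, frames [90, 20, 41]
58 -> miss, frames [90, 20, 41, 58]
74 -> miss, evict 90, frames [20, 41, 58, 74]
58 -> hit
90 -> miss, evict 20, frames [41, 74, 58, 90]
74 -> hit
41 -> hit
22 -> miss, evict 58, frames [90, 74, 41, 22]
81 -> miss, evict 90, frames [74, 41, 22, 81]
22 -> hit
90 -> miss, evict 74, frames [41, 81, 22, 90]
81 -> hit
22 -> hit
81 -> hit
Page faults: 9.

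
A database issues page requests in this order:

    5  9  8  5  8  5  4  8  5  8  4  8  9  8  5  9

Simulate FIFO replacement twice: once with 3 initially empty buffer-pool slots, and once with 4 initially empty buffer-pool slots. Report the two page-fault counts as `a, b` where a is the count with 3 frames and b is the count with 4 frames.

3 frames: F F F . . . F . F . . . F F . . → 7 faults.
4 frames: F F F . . . F . . . . . . . . . → 4 faults.
4 < 7: adding a frame reduced faults, as is typical.

7, 4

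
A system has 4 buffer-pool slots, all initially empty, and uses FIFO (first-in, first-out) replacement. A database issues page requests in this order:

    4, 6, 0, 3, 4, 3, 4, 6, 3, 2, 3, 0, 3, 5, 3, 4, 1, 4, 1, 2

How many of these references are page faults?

4 → miss, frames [4]
6 → miss, frames [4, 6]
0 → miss, frames [4, 6, 0]
3 → miss, frames [4, 6, 0, 3]
4 → hit
3 → hit
4 → hit
6 → hit
3 → hit
2 → miss, evict 4, frames [6, 0, 3, 2]
3 → hit
0 → hit
3 → hit
5 → miss, evict 6, frames [0, 3, 2, 5]
3 → hit
4 → miss, evict 0, frames [3, 2, 5, 4]
1 → miss, evict 3, frames [2, 5, 4, 1]
4 → hit
1 → hit
2 → hit
Page faults: 8.

8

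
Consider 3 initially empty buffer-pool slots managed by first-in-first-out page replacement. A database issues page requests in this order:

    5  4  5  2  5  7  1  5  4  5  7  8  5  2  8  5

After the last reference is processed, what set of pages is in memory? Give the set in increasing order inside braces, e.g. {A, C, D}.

5 -> miss, frames (5)
4 -> miss, frames (5 4)
5 -> hit
2 -> miss, frames (5 4 2)
5 -> hit
7 -> miss, evict 5, frames (4 2 7)
1 -> miss, evict 4, frames (2 7 1)
5 -> miss, evict 2, frames (7 1 5)
4 -> miss, evict 7, frames (1 5 4)
5 -> hit
7 -> miss, evict 1, frames (5 4 7)
8 -> miss, evict 5, frames (4 7 8)
5 -> miss, evict 4, frames (7 8 5)
2 -> miss, evict 7, frames (8 5 2)
8 -> hit
5 -> hit

{2, 5, 8}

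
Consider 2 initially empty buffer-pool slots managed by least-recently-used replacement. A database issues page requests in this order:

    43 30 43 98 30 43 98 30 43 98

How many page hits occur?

1

43: fault, frames (43)
30: fault, frames (43 30)
43: hit
98: fault, evict 30, frames (43 98)
30: fault, evict 43, frames (98 30)
43: fault, evict 98, frames (30 43)
98: fault, evict 30, frames (43 98)
30: fault, evict 43, frames (98 30)
43: fault, evict 98, frames (30 43)
98: fault, evict 30, frames (43 98)
Hits: 1.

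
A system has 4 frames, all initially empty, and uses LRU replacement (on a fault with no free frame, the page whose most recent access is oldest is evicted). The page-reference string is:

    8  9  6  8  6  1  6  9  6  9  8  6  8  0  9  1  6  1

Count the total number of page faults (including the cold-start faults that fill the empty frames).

8 → fault, frames (8)
9 → fault, frames (8 9)
6 → fault, frames (8 9 6)
8 → hit
6 → hit
1 → fault, frames (9 8 6 1)
6 → hit
9 → hit
6 → hit
9 → hit
8 → hit
6 → hit
8 → hit
0 → fault, evict 1, frames (9 6 8 0)
9 → hit
1 → fault, evict 6, frames (8 0 9 1)
6 → fault, evict 8, frames (0 9 1 6)
1 → hit
Page faults: 7.

7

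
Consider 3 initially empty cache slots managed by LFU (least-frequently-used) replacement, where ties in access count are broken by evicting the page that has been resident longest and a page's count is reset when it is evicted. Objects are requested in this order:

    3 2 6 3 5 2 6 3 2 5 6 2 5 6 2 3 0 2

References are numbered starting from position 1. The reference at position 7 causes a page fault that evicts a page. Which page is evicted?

5

pos 1: 3: fault, frames {3}
pos 2: 2: fault, frames {3,2}
pos 3: 6: fault, frames {3,2,6}
pos 4: 3: hit
pos 5: 5: fault, evict 2, frames {3,6,5}
pos 6: 2: fault, evict 6, frames {3,5,2}
pos 7: 6: fault, evict 5, frames {3,2,6}
At position 7, page 5 is evicted.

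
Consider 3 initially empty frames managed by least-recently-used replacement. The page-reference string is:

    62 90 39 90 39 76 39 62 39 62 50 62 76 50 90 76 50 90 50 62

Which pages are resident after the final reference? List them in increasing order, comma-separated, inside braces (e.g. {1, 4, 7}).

62 → miss, frames {62}
90 → miss, frames {62,90}
39 → miss, frames {62,90,39}
90 → hit
39 → hit
76 → miss, evict 62, frames {90,39,76}
39 → hit
62 → miss, evict 90, frames {76,39,62}
39 → hit
62 → hit
50 → miss, evict 76, frames {39,62,50}
62 → hit
76 → miss, evict 39, frames {50,62,76}
50 → hit
90 → miss, evict 62, frames {76,50,90}
76 → hit
50 → hit
90 → hit
50 → hit
62 → miss, evict 76, frames {90,50,62}

{50, 62, 90}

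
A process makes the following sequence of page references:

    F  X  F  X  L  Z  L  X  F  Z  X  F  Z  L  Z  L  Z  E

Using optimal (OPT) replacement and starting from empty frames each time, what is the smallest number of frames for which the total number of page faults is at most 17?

2

f=1: 18 faults
f=2: 10 faults
f=3: 7 faults
f=4: 5 faults
f=5: 5 faults
Smallest f with faults ≤ 17 is 2.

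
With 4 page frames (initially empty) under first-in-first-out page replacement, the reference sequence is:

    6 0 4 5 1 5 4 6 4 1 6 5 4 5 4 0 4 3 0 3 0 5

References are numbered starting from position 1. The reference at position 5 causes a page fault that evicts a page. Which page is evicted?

6

pos 1: 6 -> fault, frames (6)
pos 2: 0 -> fault, frames (6 0)
pos 3: 4 -> fault, frames (6 0 4)
pos 4: 5 -> fault, frames (6 0 4 5)
pos 5: 1 -> fault, evict 6, frames (0 4 5 1)
At position 5, page 6 is evicted.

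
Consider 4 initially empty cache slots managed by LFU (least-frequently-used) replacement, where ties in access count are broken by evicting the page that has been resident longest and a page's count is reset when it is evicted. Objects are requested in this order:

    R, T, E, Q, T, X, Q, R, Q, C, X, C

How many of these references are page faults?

8

R: miss, frames (R)
T: miss, frames (R T)
E: miss, frames (R T E)
Q: miss, frames (R T E Q)
T: hit
X: miss, evict R, frames (T E Q X)
Q: hit
R: miss, evict E, frames (T Q X R)
Q: hit
C: miss, evict X, frames (T Q R C)
X: miss, evict R, frames (T Q C X)
C: hit
Page faults: 8.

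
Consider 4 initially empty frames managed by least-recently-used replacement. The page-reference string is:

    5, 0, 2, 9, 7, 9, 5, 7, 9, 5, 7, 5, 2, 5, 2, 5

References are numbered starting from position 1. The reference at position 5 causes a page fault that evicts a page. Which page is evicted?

pos 1: 5: fault, frames {5}
pos 2: 0: fault, frames {5,0}
pos 3: 2: fault, frames {5,0,2}
pos 4: 9: fault, frames {5,0,2,9}
pos 5: 7: fault, evict 5, frames {0,2,9,7}
At position 5, page 5 is evicted.

5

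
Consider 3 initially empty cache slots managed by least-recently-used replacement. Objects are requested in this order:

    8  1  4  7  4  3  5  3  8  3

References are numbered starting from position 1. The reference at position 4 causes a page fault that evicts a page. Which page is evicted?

8

pos 1: 8: miss, frames {8}
pos 2: 1: miss, frames {8,1}
pos 3: 4: miss, frames {8,1,4}
pos 4: 7: miss, evict 8, frames {1,4,7}
At position 4, page 8 is evicted.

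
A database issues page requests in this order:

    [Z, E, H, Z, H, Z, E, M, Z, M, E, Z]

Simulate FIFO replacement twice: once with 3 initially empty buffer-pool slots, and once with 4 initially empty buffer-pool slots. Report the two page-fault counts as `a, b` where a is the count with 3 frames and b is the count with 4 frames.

6, 4

3 frames: F F F . . . . F F . F . → 6 faults.
4 frames: F F F . . . . F . . . . → 4 faults.
4 < 6: adding a frame reduced faults, as is typical.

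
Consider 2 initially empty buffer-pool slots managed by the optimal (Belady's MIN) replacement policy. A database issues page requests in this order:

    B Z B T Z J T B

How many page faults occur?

5

B: miss, frames {B}
Z: miss, frames {B,Z}
B: hit
T: miss, evict B, frames {Z,T}
Z: hit
J: miss, evict Z, frames {T,J}
T: hit
B: miss, evict J, frames {T,B}
Page faults: 5.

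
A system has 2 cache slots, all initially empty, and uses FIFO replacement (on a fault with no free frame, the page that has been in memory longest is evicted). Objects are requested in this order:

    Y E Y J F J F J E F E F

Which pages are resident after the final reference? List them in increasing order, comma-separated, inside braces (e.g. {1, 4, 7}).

Y -> miss, frames {Y}
E -> miss, frames {Y,E}
Y -> hit
J -> miss, evict Y, frames {E,J}
F -> miss, evict E, frames {J,F}
J -> hit
F -> hit
J -> hit
E -> miss, evict J, frames {F,E}
F -> hit
E -> hit
F -> hit

{E, F}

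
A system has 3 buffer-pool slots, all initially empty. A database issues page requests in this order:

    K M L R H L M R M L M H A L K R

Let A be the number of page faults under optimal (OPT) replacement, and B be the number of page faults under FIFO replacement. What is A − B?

-1

Under OPT: F F F F F . . F . . . F F . F . → 9 faults.
Under FIFO: F F F F F . F . . F . . F . F F → 10 faults.
A − B = 9 − 10 = -1.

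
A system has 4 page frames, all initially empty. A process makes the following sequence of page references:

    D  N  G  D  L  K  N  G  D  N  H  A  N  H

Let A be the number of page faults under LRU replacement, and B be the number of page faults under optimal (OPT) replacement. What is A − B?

Under LRU: F F F . F F F F F . F F . . → 10 faults.
Under OPT: F F F . F F . . . . F F . . → 7 faults.
A − B = 10 − 7 = 3.

3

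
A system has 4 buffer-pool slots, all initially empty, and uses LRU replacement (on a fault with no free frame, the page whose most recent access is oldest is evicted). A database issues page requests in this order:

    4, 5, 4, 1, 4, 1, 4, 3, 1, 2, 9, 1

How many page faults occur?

4 -> fault, frames (4)
5 -> fault, frames (4 5)
4 -> hit
1 -> fault, frames (5 4 1)
4 -> hit
1 -> hit
4 -> hit
3 -> fault, frames (5 1 4 3)
1 -> hit
2 -> fault, evict 5, frames (4 3 1 2)
9 -> fault, evict 4, frames (3 1 2 9)
1 -> hit
Page faults: 6.

6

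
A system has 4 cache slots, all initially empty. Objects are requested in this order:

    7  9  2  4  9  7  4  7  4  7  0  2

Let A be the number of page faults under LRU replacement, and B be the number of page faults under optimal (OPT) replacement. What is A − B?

1

Under LRU: F F F F . . . . . . F F → 6 faults.
Under OPT: F F F F . . . . . . F . → 5 faults.
A − B = 6 − 5 = 1.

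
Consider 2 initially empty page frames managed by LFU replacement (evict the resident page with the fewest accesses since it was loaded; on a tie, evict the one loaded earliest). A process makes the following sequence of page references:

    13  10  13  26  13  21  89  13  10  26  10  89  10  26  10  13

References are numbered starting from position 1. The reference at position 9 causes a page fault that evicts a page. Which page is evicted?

pos 1: 13 -> fault, frames {13}
pos 2: 10 -> fault, frames {13,10}
pos 3: 13 -> hit
pos 4: 26 -> fault, evict 10, frames {13,26}
pos 5: 13 -> hit
pos 6: 21 -> fault, evict 26, frames {13,21}
pos 7: 89 -> fault, evict 21, frames {13,89}
pos 8: 13 -> hit
pos 9: 10 -> fault, evict 89, frames {13,10}
At position 9, page 89 is evicted.

89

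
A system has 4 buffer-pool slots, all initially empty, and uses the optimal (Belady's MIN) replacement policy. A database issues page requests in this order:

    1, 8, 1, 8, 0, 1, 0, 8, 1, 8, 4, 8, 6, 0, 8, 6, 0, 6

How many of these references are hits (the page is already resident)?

13

1 -> fault, frames [1]
8 -> fault, frames [1, 8]
1 -> hit
8 -> hit
0 -> fault, frames [1, 8, 0]
1 -> hit
0 -> hit
8 -> hit
1 -> hit
8 -> hit
4 -> fault, frames [1, 8, 0, 4]
8 -> hit
6 -> fault, evict 4, frames [1, 8, 0, 6]
0 -> hit
8 -> hit
6 -> hit
0 -> hit
6 -> hit
Hits: 13.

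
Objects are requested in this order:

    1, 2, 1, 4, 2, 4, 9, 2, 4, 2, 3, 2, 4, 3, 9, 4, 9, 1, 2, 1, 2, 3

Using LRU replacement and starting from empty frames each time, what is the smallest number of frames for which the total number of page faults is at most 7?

5

f=1: 22 faults
f=2: 15 faults
f=3: 9 faults
f=4: 8 faults
f=5: 5 faults
Smallest f with faults ≤ 7 is 5.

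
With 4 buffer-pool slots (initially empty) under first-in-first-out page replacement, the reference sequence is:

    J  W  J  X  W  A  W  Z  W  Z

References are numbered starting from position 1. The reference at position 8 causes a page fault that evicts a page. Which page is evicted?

J

pos 1: J -> fault, frames {J}
pos 2: W -> fault, frames {J,W}
pos 3: J -> hit
pos 4: X -> fault, frames {J,W,X}
pos 5: W -> hit
pos 6: A -> fault, frames {J,W,X,A}
pos 7: W -> hit
pos 8: Z -> fault, evict J, frames {W,X,A,Z}
At position 8, page J is evicted.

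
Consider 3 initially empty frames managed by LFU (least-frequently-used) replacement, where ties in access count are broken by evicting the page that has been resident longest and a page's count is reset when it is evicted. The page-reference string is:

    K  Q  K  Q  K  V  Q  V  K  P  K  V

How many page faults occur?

5

K → fault, frames (K)
Q → fault, frames (K Q)
K → hit
Q → hit
K → hit
V → fault, frames (K Q V)
Q → hit
V → hit
K → hit
P → fault, evict V, frames (K Q P)
K → hit
V → fault, evict P, frames (K Q V)
Page faults: 5.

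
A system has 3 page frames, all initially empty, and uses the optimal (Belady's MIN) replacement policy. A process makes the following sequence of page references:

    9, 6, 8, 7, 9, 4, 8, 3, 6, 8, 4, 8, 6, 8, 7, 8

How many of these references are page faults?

8

9 → miss, frames (9)
6 → miss, frames (9 6)
8 → miss, frames (9 6 8)
7 → miss, evict 6, frames (9 8 7)
9 → hit
4 → miss, evict 9, frames (8 7 4)
8 → hit
3 → miss, evict 7, frames (8 4 3)
6 → miss, evict 3, frames (8 4 6)
8 → hit
4 → hit
8 → hit
6 → hit
8 → hit
7 → miss, evict 6, frames (8 4 7)
8 → hit
Page faults: 8.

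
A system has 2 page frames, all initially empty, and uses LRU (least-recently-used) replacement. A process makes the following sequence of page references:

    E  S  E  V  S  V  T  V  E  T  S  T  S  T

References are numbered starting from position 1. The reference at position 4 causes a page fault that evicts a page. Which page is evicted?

pos 1: E -> miss, frames [E]
pos 2: S -> miss, frames [E, S]
pos 3: E -> hit
pos 4: V -> miss, evict S, frames [E, V]
At position 4, page S is evicted.

S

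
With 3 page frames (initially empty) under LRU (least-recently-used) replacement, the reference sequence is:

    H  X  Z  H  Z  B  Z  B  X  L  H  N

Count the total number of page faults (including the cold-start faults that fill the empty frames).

H → miss, frames (H)
X → miss, frames (H X)
Z → miss, frames (H X Z)
H → hit
Z → hit
B → miss, evict X, frames (H Z B)
Z → hit
B → hit
X → miss, evict H, frames (Z B X)
L → miss, evict Z, frames (B X L)
H → miss, evict B, frames (X L H)
N → miss, evict X, frames (L H N)
Page faults: 8.

8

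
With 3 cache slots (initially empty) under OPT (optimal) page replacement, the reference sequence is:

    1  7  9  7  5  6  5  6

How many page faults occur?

1 → miss, frames {1}
7 → miss, frames {1,7}
9 → miss, frames {1,7,9}
7 → hit
5 → miss, evict 9, frames {1,7,5}
6 → miss, evict 7, frames {1,5,6}
5 → hit
6 → hit
Page faults: 5.

5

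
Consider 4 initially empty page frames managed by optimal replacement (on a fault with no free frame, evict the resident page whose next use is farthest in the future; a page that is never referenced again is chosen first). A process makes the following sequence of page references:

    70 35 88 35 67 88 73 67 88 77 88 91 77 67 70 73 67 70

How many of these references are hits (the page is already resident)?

70: miss, frames {70}
35: miss, frames {70,35}
88: miss, frames {70,35,88}
35: hit
67: miss, frames {70,35,88,67}
88: hit
73: miss, evict 35, frames {70,88,67,73}
67: hit
88: hit
77: miss, evict 73, frames {70,88,67,77}
88: hit
91: miss, evict 88, frames {70,67,77,91}
77: hit
67: hit
70: hit
73: miss, evict 91, frames {70,67,77,73}
67: hit
70: hit
Hits: 10.

10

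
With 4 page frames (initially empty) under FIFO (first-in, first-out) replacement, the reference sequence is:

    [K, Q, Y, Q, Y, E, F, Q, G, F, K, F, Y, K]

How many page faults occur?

8

K: miss, frames {K}
Q: miss, frames {K,Q}
Y: miss, frames {K,Q,Y}
Q: hit
Y: hit
E: miss, frames {K,Q,Y,E}
F: miss, evict K, frames {Q,Y,E,F}
Q: hit
G: miss, evict Q, frames {Y,E,F,G}
F: hit
K: miss, evict Y, frames {E,F,G,K}
F: hit
Y: miss, evict E, frames {F,G,K,Y}
K: hit
Page faults: 8.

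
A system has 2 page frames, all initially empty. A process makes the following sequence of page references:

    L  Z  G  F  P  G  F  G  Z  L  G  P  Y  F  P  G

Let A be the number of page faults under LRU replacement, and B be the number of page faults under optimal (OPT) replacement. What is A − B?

3

Under LRU: F F F F F F F . F F F F F F F F → 15 faults.
Under OPT: F F F F F . F . F F . F F F . F → 12 faults.
A − B = 15 − 12 = 3.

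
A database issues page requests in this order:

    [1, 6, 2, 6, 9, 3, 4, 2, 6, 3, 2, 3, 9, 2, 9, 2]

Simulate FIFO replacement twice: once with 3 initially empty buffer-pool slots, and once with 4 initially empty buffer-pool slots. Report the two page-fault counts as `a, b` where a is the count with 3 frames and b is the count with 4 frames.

3 frames: F F F . F F F F F F . . F F . . → 11 faults.
4 frames: F F F . F F F . F . F . F . . . → 9 faults.
9 < 11: adding a frame reduced faults, as is typical.

11, 9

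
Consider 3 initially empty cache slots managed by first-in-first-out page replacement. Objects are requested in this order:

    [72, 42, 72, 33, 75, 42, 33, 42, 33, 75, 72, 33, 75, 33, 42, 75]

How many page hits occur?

72: miss, frames {72}
42: miss, frames {72,42}
72: hit
33: miss, frames {72,42,33}
75: miss, evict 72, frames {42,33,75}
42: hit
33: hit
42: hit
33: hit
75: hit
72: miss, evict 42, frames {33,75,72}
33: hit
75: hit
33: hit
42: miss, evict 33, frames {75,72,42}
75: hit
Hits: 10.

10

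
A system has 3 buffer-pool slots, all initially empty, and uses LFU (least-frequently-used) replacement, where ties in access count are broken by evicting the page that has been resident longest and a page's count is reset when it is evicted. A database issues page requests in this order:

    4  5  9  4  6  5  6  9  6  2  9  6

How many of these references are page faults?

4 -> fault, frames (4)
5 -> fault, frames (4 5)
9 -> fault, frames (4 5 9)
4 -> hit
6 -> fault, evict 5, frames (4 9 6)
5 -> fault, evict 9, frames (4 6 5)
6 -> hit
9 -> fault, evict 5, frames (4 6 9)
6 -> hit
2 -> fault, evict 9, frames (4 6 2)
9 -> fault, evict 2, frames (4 6 9)
6 -> hit
Page faults: 8.

8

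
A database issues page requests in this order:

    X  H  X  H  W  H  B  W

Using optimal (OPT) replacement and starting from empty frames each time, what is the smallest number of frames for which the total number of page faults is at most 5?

f=1: 8 faults
f=2: 4 faults
f=3: 4 faults
f=4: 4 faults
Smallest f with faults ≤ 5 is 2.

2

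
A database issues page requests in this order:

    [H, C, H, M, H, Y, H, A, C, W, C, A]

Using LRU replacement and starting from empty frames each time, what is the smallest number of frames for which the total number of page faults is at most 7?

f=1: 12 faults
f=2: 8 faults
f=3: 7 faults
f=4: 7 faults
f=5: 6 faults
f=6: 6 faults
Smallest f with faults ≤ 7 is 3.

3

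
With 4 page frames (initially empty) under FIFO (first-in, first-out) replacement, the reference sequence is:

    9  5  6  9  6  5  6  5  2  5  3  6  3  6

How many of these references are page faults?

9 -> miss, frames (9)
5 -> miss, frames (9 5)
6 -> miss, frames (9 5 6)
9 -> hit
6 -> hit
5 -> hit
6 -> hit
5 -> hit
2 -> miss, frames (9 5 6 2)
5 -> hit
3 -> miss, evict 9, frames (5 6 2 3)
6 -> hit
3 -> hit
6 -> hit
Page faults: 5.

5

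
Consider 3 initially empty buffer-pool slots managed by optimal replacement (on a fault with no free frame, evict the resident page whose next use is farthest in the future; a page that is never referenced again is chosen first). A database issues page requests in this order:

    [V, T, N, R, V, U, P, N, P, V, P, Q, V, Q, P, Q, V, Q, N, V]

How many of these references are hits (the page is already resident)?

V -> fault, frames (V)
T -> fault, frames (V T)
N -> fault, frames (V T N)
R -> fault, evict T, frames (V N R)
V -> hit
U -> fault, evict R, frames (V N U)
P -> fault, evict U, frames (V N P)
N -> hit
P -> hit
V -> hit
P -> hit
Q -> fault, evict N, frames (V P Q)
V -> hit
Q -> hit
P -> hit
Q -> hit
V -> hit
Q -> hit
N -> fault, evict Q, frames (V P N)
V -> hit
Hits: 12.

12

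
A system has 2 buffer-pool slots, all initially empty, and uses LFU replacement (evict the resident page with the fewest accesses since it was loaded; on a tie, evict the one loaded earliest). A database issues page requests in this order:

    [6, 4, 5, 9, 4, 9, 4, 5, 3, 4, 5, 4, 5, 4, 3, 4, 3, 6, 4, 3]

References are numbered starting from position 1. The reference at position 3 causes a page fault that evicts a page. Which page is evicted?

6

pos 1: 6 -> fault, frames {6}
pos 2: 4 -> fault, frames {6,4}
pos 3: 5 -> fault, evict 6, frames {4,5}
At position 3, page 6 is evicted.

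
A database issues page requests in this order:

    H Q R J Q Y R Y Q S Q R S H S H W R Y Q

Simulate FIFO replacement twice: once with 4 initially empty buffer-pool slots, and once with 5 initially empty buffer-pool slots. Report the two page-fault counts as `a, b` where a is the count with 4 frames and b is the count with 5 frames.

4 frames: F F F F . F . . . F F F . F . . F . F F → 12 faults.
5 frames: F F F F . F . . . F . . . F . . F F . F → 10 faults.
10 < 12: adding a frame reduced faults, as is typical.

12, 10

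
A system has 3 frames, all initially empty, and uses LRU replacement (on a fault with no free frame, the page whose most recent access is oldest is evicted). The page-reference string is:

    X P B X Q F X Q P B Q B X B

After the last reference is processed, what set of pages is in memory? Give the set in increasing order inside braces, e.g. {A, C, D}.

X: fault, frames (X)
P: fault, frames (X P)
B: fault, frames (X P B)
X: hit
Q: fault, evict P, frames (B X Q)
F: fault, evict B, frames (X Q F)
X: hit
Q: hit
P: fault, evict F, frames (X Q P)
B: fault, evict X, frames (Q P B)
Q: hit
B: hit
X: fault, evict P, frames (Q B X)
B: hit

{B, Q, X}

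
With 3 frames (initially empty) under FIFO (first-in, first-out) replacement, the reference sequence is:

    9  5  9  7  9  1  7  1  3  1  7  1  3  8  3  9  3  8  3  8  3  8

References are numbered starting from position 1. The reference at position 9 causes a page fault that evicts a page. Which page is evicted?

pos 1: 9 → miss, frames {9}
pos 2: 5 → miss, frames {9,5}
pos 3: 9 → hit
pos 4: 7 → miss, frames {9,5,7}
pos 5: 9 → hit
pos 6: 1 → miss, evict 9, frames {5,7,1}
pos 7: 7 → hit
pos 8: 1 → hit
pos 9: 3 → miss, evict 5, frames {7,1,3}
At position 9, page 5 is evicted.

5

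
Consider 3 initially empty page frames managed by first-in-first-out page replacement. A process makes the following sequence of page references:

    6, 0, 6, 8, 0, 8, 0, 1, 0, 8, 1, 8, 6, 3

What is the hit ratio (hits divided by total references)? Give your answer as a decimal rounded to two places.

6 → fault, frames (6)
0 → fault, frames (6 0)
6 → hit
8 → fault, frames (6 0 8)
0 → hit
8 → hit
0 → hit
1 → fault, evict 6, frames (0 8 1)
0 → hit
8 → hit
1 → hit
8 → hit
6 → fault, evict 0, frames (8 1 6)
3 → fault, evict 8, frames (1 6 3)
Hits: 8 of 14 references → 8/14 = 0.5714.

0.57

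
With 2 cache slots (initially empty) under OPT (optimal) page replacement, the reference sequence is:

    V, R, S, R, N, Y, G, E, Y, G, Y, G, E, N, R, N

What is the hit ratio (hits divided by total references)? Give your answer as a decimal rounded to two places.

0.31

V → fault, frames (V)
R → fault, frames (V R)
S → fault, evict V, frames (R S)
R → hit
N → fault, evict S, frames (R N)
Y → fault, evict R, frames (N Y)
G → fault, evict N, frames (Y G)
E → fault, evict G, frames (Y E)
Y → hit
G → fault, evict E, frames (Y G)
Y → hit
G → hit
E → fault, evict G, frames (Y E)
N → fault, evict E, frames (Y N)
R → fault, evict Y, frames (N R)
N → hit
Hits: 5 of 16 references → 5/16 = 0.3125.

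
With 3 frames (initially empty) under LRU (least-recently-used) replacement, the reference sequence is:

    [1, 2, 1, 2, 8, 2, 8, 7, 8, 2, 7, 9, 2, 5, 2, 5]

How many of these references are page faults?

1: fault, frames {1}
2: fault, frames {1,2}
1: hit
2: hit
8: fault, frames {1,2,8}
2: hit
8: hit
7: fault, evict 1, frames {2,8,7}
8: hit
2: hit
7: hit
9: fault, evict 8, frames {2,7,9}
2: hit
5: fault, evict 7, frames {9,2,5}
2: hit
5: hit
Page faults: 6.

6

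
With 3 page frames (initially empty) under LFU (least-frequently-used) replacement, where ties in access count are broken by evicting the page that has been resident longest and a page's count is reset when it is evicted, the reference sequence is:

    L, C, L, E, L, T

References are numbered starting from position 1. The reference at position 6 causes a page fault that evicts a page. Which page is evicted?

C

pos 1: L: miss, frames [L]
pos 2: C: miss, frames [L, C]
pos 3: L: hit
pos 4: E: miss, frames [L, C, E]
pos 5: L: hit
pos 6: T: miss, evict C, frames [L, E, T]
At position 6, page C is evicted.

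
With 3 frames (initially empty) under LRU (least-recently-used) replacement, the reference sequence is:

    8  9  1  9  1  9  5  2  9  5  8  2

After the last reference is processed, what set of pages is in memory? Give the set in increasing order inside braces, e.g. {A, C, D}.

8 -> fault, frames (8)
9 -> fault, frames (8 9)
1 -> fault, frames (8 9 1)
9 -> hit
1 -> hit
9 -> hit
5 -> fault, evict 8, frames (1 9 5)
2 -> fault, evict 1, frames (9 5 2)
9 -> hit
5 -> hit
8 -> fault, evict 2, frames (9 5 8)
2 -> fault, evict 9, frames (5 8 2)

{2, 5, 8}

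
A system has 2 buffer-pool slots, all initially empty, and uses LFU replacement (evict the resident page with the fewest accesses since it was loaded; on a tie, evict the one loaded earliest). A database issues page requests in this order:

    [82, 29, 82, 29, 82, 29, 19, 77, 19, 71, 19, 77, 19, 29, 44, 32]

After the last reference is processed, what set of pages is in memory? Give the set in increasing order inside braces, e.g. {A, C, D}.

82: fault, frames {82}
29: fault, frames {82,29}
82: hit
29: hit
82: hit
29: hit
19: fault, evict 82, frames {29,19}
77: fault, evict 19, frames {29,77}
19: fault, evict 77, frames {29,19}
71: fault, evict 19, frames {29,71}
19: fault, evict 71, frames {29,19}
77: fault, evict 19, frames {29,77}
19: fault, evict 77, frames {29,19}
29: hit
44: fault, evict 19, frames {29,44}
32: fault, evict 44, frames {29,32}

{29, 32}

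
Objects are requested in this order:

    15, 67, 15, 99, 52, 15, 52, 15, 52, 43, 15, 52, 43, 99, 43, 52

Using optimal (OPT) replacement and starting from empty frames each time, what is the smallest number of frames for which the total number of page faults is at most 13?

f=1: 16 faults
f=2: 8 faults
f=3: 6 faults
f=4: 5 faults
f=5: 5 faults
Smallest f with faults ≤ 13 is 2.

2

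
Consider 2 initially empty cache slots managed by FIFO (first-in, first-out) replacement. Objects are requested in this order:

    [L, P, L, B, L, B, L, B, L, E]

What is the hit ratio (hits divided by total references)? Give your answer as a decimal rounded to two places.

0.50

L: miss, frames [L]
P: miss, frames [L, P]
L: hit
B: miss, evict L, frames [P, B]
L: miss, evict P, frames [B, L]
B: hit
L: hit
B: hit
L: hit
E: miss, evict B, frames [L, E]
Hits: 5 of 10 references → 5/10 = 0.5000.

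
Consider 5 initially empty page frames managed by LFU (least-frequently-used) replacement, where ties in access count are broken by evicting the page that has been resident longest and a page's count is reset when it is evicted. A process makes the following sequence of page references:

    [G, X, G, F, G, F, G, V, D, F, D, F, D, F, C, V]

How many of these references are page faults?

6

G: miss, frames (G)
X: miss, frames (G X)
G: hit
F: miss, frames (G X F)
G: hit
F: hit
G: hit
V: miss, frames (G X F V)
D: miss, frames (G X F V D)
F: hit
D: hit
F: hit
D: hit
F: hit
C: miss, evict X, frames (G F V D C)
V: hit
Page faults: 6.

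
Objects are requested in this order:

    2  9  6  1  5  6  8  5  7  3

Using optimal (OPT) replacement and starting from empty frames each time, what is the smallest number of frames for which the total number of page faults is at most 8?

f=1: 10 faults
f=2: 8 faults
f=3: 8 faults
f=4: 8 faults
f=5: 8 faults
f=6: 8 faults
f=7: 8 faults
f=8: 8 faults
Smallest f with faults ≤ 8 is 2.

2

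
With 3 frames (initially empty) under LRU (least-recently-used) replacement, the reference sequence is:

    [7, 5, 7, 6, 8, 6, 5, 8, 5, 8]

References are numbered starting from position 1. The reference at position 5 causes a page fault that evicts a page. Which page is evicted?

5

pos 1: 7 → miss, frames [7]
pos 2: 5 → miss, frames [7, 5]
pos 3: 7 → hit
pos 4: 6 → miss, frames [5, 7, 6]
pos 5: 8 → miss, evict 5, frames [7, 6, 8]
At position 5, page 5 is evicted.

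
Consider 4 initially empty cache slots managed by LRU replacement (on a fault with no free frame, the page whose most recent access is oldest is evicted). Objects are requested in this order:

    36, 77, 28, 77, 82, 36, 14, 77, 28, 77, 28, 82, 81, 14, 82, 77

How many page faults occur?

36 -> fault, frames {36}
77 -> fault, frames {36,77}
28 -> fault, frames {36,77,28}
77 -> hit
82 -> fault, frames {36,28,77,82}
36 -> hit
14 -> fault, evict 28, frames {77,82,36,14}
77 -> hit
28 -> fault, evict 82, frames {36,14,77,28}
77 -> hit
28 -> hit
82 -> fault, evict 36, frames {14,77,28,82}
81 -> fault, evict 14, frames {77,28,82,81}
14 -> fault, evict 77, frames {28,82,81,14}
82 -> hit
77 -> fault, evict 28, frames {81,14,82,77}
Page faults: 10.

10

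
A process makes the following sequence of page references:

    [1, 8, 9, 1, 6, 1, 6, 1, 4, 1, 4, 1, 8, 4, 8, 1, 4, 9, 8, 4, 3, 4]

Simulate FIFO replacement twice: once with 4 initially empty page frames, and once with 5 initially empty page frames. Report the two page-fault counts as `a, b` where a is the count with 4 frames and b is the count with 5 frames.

4 frames: F F F . F . . . F F . . F . . . . F . . F F → 10 faults.
5 frames: F F F . F . . . F . . . . . . . . . . . F . → 6 faults.
6 < 10: adding a frame reduced faults, as is typical.

10, 6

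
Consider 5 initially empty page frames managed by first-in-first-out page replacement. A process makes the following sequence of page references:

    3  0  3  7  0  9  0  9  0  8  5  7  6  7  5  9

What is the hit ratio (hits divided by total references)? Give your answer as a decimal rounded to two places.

3 → fault, frames [3]
0 → fault, frames [3, 0]
3 → hit
7 → fault, frames [3, 0, 7]
0 → hit
9 → fault, frames [3, 0, 7, 9]
0 → hit
9 → hit
0 → hit
8 → fault, frames [3, 0, 7, 9, 8]
5 → fault, evict 3, frames [0, 7, 9, 8, 5]
7 → hit
6 → fault, evict 0, frames [7, 9, 8, 5, 6]
7 → hit
5 → hit
9 → hit
Hits: 9 of 16 references → 9/16 = 0.5625.

0.56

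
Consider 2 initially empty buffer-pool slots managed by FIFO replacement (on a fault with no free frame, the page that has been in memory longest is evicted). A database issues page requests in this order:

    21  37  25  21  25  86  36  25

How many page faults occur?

7

21 -> miss, frames {21}
37 -> miss, frames {21,37}
25 -> miss, evict 21, frames {37,25}
21 -> miss, evict 37, frames {25,21}
25 -> hit
86 -> miss, evict 25, frames {21,86}
36 -> miss, evict 21, frames {86,36}
25 -> miss, evict 86, frames {36,25}
Page faults: 7.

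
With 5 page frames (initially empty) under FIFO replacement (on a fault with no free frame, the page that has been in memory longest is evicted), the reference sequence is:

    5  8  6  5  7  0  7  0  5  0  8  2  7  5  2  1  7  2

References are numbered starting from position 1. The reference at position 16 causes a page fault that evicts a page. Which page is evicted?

6

pos 1: 5: fault, frames (5)
pos 2: 8: fault, frames (5 8)
pos 3: 6: fault, frames (5 8 6)
pos 4: 5: hit
pos 5: 7: fault, frames (5 8 6 7)
pos 6: 0: fault, frames (5 8 6 7 0)
pos 7: 7: hit
pos 8: 0: hit
pos 9: 5: hit
pos 10: 0: hit
pos 11: 8: hit
pos 12: 2: fault, evict 5, frames (8 6 7 0 2)
pos 13: 7: hit
pos 14: 5: fault, evict 8, frames (6 7 0 2 5)
pos 15: 2: hit
pos 16: 1: fault, evict 6, frames (7 0 2 5 1)
At position 16, page 6 is evicted.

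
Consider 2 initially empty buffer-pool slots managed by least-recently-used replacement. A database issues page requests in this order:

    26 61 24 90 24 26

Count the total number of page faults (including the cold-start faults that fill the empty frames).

26 -> miss, frames (26)
61 -> miss, frames (26 61)
24 -> miss, evict 26, frames (61 24)
90 -> miss, evict 61, frames (24 90)
24 -> hit
26 -> miss, evict 90, frames (24 26)
Page faults: 5.

5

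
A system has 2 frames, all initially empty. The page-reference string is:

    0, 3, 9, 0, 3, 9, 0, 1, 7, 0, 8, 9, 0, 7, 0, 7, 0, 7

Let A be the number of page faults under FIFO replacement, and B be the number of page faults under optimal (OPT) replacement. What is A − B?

4

Under FIFO: F F F F F F F F F F F F F F . . . . → 14 faults.
Under OPT: F F F . F . F F F . F F . F . . . . → 10 faults.
A − B = 14 − 10 = 4.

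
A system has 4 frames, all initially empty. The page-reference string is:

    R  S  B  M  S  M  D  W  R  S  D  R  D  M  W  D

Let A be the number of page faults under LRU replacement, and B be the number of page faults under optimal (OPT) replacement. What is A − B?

Under LRU: F F F F . . F F F F . . . F F . → 10 faults.
Under OPT: F F F F . . F F . . . . . F . . → 7 faults.
A − B = 10 − 7 = 3.

3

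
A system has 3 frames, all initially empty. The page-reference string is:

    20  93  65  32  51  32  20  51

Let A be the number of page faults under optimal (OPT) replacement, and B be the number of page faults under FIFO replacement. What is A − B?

Under OPT: F F F F F . . . → 5 faults.
Under FIFO: F F F F F . F . → 6 faults.
A − B = 5 − 6 = -1.

-1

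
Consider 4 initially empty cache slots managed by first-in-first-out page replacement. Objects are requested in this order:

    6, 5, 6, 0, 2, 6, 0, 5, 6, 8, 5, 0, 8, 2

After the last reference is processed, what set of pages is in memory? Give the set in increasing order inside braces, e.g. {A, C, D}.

{0, 2, 5, 8}

6 -> miss, frames [6]
5 -> miss, frames [6, 5]
6 -> hit
0 -> miss, frames [6, 5, 0]
2 -> miss, frames [6, 5, 0, 2]
6 -> hit
0 -> hit
5 -> hit
6 -> hit
8 -> miss, evict 6, frames [5, 0, 2, 8]
5 -> hit
0 -> hit
8 -> hit
2 -> hit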